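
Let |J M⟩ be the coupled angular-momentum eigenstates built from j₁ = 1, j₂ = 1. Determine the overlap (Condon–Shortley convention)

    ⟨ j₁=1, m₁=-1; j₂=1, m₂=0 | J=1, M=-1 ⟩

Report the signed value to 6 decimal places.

√[3·1!1!1!/4! · 0!2!1!1!0!2!] = √(1/2)
  +(−1)^1/∏(1,0,1,0,0,1)! = -1  (running -1)
⟨..|..⟩ = √(1/2)·(-1) = -0.707107

-0.707107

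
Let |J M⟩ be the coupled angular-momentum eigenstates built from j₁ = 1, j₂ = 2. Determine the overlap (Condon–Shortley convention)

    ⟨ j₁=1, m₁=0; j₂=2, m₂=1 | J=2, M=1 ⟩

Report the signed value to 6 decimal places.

-0.408248  (= −√(1/6))

√[5·1!1!3!/6! · 1!1!3!1!3!1!] = √(3/2)
  +(−1)^0/∏(0,1,1,3,0,0)! = 1/6  (running 1/6)
  +(−1)^1/∏(1,0,0,2,1,1)! = -1/2  (running -1/3)
⟨..|..⟩ = √(3/2)·(-1/3) = -0.408248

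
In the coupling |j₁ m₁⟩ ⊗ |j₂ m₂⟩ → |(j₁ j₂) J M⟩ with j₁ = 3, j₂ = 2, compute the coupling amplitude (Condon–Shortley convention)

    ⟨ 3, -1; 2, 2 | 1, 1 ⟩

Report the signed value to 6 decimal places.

+0.169031

triangle: 4!*2!*0!/7! = 48/5040
(j±m)!: 2!*4!*4!*0!*2!*0! = 2304
prefactor² = (2J+1)*Δ*N² = 2304/35
  k=4: +1/(4!*0!*0!*0!*2!*0!) = 1/48
Σ = 1/48  ⇒  CG² = 2304/35*1/48² = 1/35
CG = +√(1/35) = +0.169031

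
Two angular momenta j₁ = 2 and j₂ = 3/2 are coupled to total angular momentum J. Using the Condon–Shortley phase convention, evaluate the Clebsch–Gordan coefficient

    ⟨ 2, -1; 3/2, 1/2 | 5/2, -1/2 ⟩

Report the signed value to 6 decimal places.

√[6·1!3!2!/7! · 1!3!2!1!2!3!] = √(72/35)
  +(−1)^0/∏(0,1,3,2,0,0)! = 1/12  (running 1/12)
  +(−1)^1/∏(1,0,2,1,1,1)! = -1/2  (running -5/12)
⟨..|..⟩ = √(72/35)·(-5/12) = -0.597614

−√(5/14) ≈ -0.597614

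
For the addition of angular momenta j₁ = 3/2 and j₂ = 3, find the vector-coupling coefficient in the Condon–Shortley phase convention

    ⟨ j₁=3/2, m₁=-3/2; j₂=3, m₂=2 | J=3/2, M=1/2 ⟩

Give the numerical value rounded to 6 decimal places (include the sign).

-0.534522

j₁+j₂−J=3  J+j₁−j₂=0  J−j₁+j₂=3  j₁+j₂+J+1=7
(j₁±m₁, j₂±m₂, J±M) = (0,3,5,1,2,1)
P² = 288/7
sum k=3..3:
  [3] −1/12 = -1/12
S = -1/12
C² = P²·S² = 2/7 ; C = -0.534522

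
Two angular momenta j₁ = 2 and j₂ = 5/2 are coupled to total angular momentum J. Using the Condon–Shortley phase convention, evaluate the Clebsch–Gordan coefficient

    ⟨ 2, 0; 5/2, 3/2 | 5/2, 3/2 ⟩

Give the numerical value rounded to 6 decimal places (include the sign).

√[6·2!2!3!/8! · 2!2!4!1!4!1!] = √(288/35)
  +(−1)^1/∏(1,1,1,3,1,0)! = -1/6  (running -1/6)
  +(−1)^2/∏(2,0,0,2,2,1)! = 1/8  (running -1/24)
⟨..|..⟩ = √(288/35)·(-1/24) = -0.119523

-0.119523  (= −√(1/70))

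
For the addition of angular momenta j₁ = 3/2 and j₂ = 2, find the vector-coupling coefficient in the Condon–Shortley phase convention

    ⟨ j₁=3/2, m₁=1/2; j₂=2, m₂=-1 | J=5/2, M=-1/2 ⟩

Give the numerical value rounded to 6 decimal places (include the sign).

+√(5/14) ≈ +0.597614

triangle: 1!×2!×3!/7! = 12/5040
(j±m)!: 2!×1!×1!×3!×2!×3! = 144
prefactor² = (2J+1)×Δ×N² = 72/35
  k=0: +1/(0!×1!×1!×1!×1!×2!) = 1/2
  k=1: −1/(1!×0!×0!×0!×2!×3!) = -1/12
Σ = 5/12  ⇒  CG² = 72/35×5/12² = 5/14
CG = +√(5/14) = +0.597614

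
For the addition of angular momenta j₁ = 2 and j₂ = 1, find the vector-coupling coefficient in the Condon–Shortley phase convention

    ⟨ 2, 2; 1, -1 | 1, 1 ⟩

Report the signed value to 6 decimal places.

triangle: 2!×2!×0!/5! = 4/120
(j±m)!: 4!×0!×0!×2!×2!×0! = 96
prefactor² = (2J+1)×Δ×N² = 48/5
  k=0: +1/(0!×2!×0!×0!×2!×0!) = 1/4
Σ = 1/4  ⇒  CG² = 48/5×1/4² = 3/5
CG = +√(3/5) = +0.774597

+√(3/5) = +0.774597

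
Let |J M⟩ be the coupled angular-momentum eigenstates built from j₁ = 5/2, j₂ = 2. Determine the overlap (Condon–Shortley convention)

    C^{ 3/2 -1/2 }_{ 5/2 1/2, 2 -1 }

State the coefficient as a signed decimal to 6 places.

j₁+j₂−J=3  J+j₁−j₂=2  J−j₁+j₂=1  j₁+j₂+J+1=7
(j₁±m₁, j₂±m₂, J±M) = (3,2,1,3,1,2)
P² = 48/35
sum k=0..1:
  [0] +1/12 = 1/12
  [1] −1/2 = -1/2
S = -5/12
C² = P²·S² = 5/21 ; C = -0.487950

−√(5/21) ≈ -0.487950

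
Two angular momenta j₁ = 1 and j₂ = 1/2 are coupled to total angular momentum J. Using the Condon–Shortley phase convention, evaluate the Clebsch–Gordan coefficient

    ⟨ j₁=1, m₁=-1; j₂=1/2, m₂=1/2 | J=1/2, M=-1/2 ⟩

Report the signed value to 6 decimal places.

−√(2/3) = -0.816497

triangle: 1!×1!×0!/3! = 1/6
(j±m)!: 0!×2!×1!×0!×0!×1! = 2
prefactor² = (2J+1)×Δ×N² = 2/3
  k=1: −1/(1!×0!×1!×0!×0!×0!) = -1
Σ = -1  ⇒  CG² = 2/3×(-1)² = 2/3
CG = −√(2/3) = -0.816497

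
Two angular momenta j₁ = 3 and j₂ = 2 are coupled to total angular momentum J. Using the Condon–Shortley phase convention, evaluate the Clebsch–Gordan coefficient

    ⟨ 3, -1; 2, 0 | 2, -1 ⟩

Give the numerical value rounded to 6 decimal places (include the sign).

j₁+j₂−J=3  J+j₁−j₂=3  J−j₁+j₂=1  j₁+j₂+J+1=8
(j₁±m₁, j₂±m₂, J±M) = (2,4,2,2,1,3)
P² = 36/7
sum k=1..2:
  [1] −1/12 = -1/12
  [2] +1/4 = 1/4
S = 1/6
C² = P²·S² = 1/7 ; C = +0.377964

+√(1/7) ≈ +0.377964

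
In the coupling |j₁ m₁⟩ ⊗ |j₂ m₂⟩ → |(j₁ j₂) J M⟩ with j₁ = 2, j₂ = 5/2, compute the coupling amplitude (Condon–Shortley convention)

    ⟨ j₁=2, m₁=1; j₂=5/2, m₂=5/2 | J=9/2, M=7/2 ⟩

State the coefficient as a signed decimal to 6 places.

+√(4/9) = +0.666667

√[10·0!4!5!/10! · 3!1!5!0!8!1!] = √(230400)
  +(−1)^0/∏(0,0,1,5,3,0)! = 1/720  (running 1/720)
⟨..|..⟩ = √(230400)·(1/720) = +0.666667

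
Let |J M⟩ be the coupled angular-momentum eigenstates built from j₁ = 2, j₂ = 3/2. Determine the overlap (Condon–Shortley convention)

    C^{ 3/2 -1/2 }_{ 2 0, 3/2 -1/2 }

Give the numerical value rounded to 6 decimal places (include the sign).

triangle: 2!×2!×1!/6! = 4/720
(j±m)!: 2!×2!×1!×2!×1!×2! = 16
prefactor² = (2J+1)×Δ×N² = 16/45
  k=0: +1/(0!×2!×2!×1!×0!×0!) = 1/4
  k=1: −1/(1!×1!×1!×0!×1!×1!) = -1
Σ = -3/4  ⇒  CG² = 16/45×(-3/4)² = 1/5
CG = −√(1/5) = -0.447214

-0.447214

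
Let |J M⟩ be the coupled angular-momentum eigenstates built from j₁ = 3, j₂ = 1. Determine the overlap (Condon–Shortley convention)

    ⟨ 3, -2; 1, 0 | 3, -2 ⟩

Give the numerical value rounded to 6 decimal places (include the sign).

triangle: 1!×5!×1!/8! = 120/40320
(j±m)!: 1!×5!×1!×1!×1!×5! = 14400
prefactor² = (2J+1)×Δ×N² = 300
  k=0: +1/(0!×1!×5!×1!×0!×0!) = 1/120
  k=1: −1/(1!×0!×4!×0!×1!×1!) = -1/24
Σ = -1/30  ⇒  CG² = 300×(-1/30)² = 1/3
CG = −√(1/3) = -0.577350

−√(1/3) = -0.577350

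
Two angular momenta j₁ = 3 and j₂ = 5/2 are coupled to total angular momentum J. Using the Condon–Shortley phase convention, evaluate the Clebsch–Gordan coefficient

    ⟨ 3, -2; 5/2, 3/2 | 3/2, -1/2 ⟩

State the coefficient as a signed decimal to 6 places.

j₁+j₂−J=4  J+j₁−j₂=2  J−j₁+j₂=1  j₁+j₂+J+1=8
(j₁±m₁, j₂±m₂, J±M) = (1,5,4,1,1,2)
P² = 192/7
sum k=3..4:
  [3] −1/12 = -1/12
  [4] +1/24 = 1/24
S = -1/24
C² = P²·S² = 1/21 ; C = -0.218218

−√(1/21) ≈ -0.218218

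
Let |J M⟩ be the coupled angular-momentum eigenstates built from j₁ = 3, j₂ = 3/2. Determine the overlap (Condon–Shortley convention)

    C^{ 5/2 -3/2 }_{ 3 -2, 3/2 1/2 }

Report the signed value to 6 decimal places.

√[6·2!4!1!/8! · 1!5!2!1!1!4!] = √(288/7)
  +(−1)^1/∏(1,1,4,1,0,0)! = -1/24  (running -1/24)
  +(−1)^2/∏(2,0,3,0,1,1)! = 1/12  (running 1/24)
⟨..|..⟩ = √(288/7)·(1/24) = +0.267261

+0.267261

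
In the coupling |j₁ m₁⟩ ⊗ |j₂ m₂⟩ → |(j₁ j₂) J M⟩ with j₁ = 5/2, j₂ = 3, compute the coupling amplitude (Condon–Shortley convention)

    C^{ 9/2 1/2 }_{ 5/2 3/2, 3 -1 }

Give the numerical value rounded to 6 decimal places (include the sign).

+0.594588  (= +√(35/99))

j₁+j₂−J=1  J+j₁−j₂=4  J−j₁+j₂=5  j₁+j₂+J+1=11
(j₁±m₁, j₂±m₂, J±M) = (4,1,2,4,5,4)
P² = 184320/77
sum k=0..1:
  [0] +1/72 = 1/72
  [1] −1/576 = -1/576
S = 7/576
C² = P²·S² = 35/99 ; C = +0.594588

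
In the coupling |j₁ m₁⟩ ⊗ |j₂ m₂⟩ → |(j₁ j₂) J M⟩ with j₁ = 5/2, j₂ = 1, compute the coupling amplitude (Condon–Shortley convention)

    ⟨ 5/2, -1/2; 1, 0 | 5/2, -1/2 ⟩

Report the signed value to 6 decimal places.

√[6·1!4!1!/7! · 2!3!1!1!2!3!] = √(144/35)
  +(−1)^0/∏(0,1,3,1,1,0)! = 1/6  (running 1/6)
  +(−1)^1/∏(1,0,2,0,2,1)! = -1/4  (running -1/12)
⟨..|..⟩ = √(144/35)·(-1/12) = -0.169031

-0.169031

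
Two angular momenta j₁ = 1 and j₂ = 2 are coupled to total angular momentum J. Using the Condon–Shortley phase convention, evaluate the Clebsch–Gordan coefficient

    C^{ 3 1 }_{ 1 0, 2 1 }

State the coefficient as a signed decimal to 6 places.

+0.730297

√[7·0!2!4!/7! · 1!1!3!1!4!2!] = √(96/5)
  +(−1)^0/∏(0,0,1,3,1,1)! = 1/6  (running 1/6)
⟨..|..⟩ = √(96/5)·(1/6) = +0.730297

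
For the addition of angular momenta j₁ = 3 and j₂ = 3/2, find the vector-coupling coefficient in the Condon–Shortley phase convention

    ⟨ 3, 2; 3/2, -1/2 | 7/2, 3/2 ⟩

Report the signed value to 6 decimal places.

+√(3/7) = +0.654654

triangle: 1!×5!×2!/9! = 240/362880
(j±m)!: 5!×1!×1!×2!×5!×2! = 57600
prefactor² = (2J+1)×Δ×N² = 6400/21
  k=0: +1/(0!×1!×1!×1!×4!×1!) = 1/24
  k=1: −1/(1!×0!×0!×0!×5!×2!) = -1/240
Σ = 3/80  ⇒  CG² = 6400/21×3/80² = 3/7
CG = +√(3/7) = +0.654654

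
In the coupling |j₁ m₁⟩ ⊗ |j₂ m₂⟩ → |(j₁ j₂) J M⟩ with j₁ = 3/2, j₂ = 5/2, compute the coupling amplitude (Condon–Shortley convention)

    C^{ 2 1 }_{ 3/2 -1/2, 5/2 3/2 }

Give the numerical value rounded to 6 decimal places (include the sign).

+0.154303  (= +√(1/42))

j₁+j₂−J=2  J+j₁−j₂=1  J−j₁+j₂=3  j₁+j₂+J+1=7
(j₁±m₁, j₂±m₂, J±M) = (1,2,4,1,3,1)
P² = 24/7
sum k=1..2:
  [1] −1/6 = -1/6
  [2] +1/4 = 1/4
S = 1/12
C² = P²·S² = 1/42 ; C = +0.154303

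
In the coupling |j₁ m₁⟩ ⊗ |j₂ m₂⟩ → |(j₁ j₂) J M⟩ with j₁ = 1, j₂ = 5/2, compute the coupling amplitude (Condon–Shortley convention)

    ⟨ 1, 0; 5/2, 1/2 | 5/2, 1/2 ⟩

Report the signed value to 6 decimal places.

j₁+j₂−J=1  J+j₁−j₂=1  J−j₁+j₂=4  j₁+j₂+J+1=7
(j₁±m₁, j₂±m₂, J±M) = (1,1,3,2,3,2)
P² = 144/35
sum k=0..1:
  [0] +1/6 = 1/6
  [1] −1/4 = -1/4
S = -1/12
C² = P²·S² = 1/35 ; C = -0.169031

−√(1/35) = -0.169031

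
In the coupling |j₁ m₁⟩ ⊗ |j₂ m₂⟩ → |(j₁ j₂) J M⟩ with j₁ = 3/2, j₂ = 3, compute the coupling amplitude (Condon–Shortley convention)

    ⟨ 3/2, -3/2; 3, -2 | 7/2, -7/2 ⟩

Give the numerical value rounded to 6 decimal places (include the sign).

-0.577350  (= −√(1/3))

triangle: 1!*2!*5!/9! = 240/362880
(j±m)!: 0!*3!*1!*5!*0!*7! = 3628800
prefactor² = (2J+1)*Δ*N² = 19200
  k=1: −1/(1!*0!*2!*0!*0!*5!) = -1/240
Σ = -1/240  ⇒  CG² = 19200*(-1/240)² = 1/3
CG = −√(1/3) = -0.577350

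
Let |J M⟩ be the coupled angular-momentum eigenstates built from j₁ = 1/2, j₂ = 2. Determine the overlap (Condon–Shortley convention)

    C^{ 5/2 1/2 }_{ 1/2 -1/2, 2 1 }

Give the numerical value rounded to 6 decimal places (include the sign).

j₁+j₂−J=0  J+j₁−j₂=1  J−j₁+j₂=4  j₁+j₂+J+1=6
(j₁±m₁, j₂±m₂, J±M) = (0,1,3,1,3,2)
P² = 72/5
sum k=0..0:
  [0] +1/6 = 1/6
S = 1/6
C² = P²·S² = 2/5 ; C = +0.632456

+0.632456  (= +√(2/5))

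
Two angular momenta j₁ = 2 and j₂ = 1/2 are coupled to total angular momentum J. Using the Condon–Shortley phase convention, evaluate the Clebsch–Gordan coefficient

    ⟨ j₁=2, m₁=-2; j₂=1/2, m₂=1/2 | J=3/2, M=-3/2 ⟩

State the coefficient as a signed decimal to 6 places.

-0.894427  (= −√(4/5))

triangle: 1!*3!*0!/5! = 6/120
(j±m)!: 0!*4!*1!*0!*0!*3! = 144
prefactor² = (2J+1)*Δ*N² = 144/5
  k=1: −1/(1!*0!*3!*0!*0!*0!) = -1/6
Σ = -1/6  ⇒  CG² = 144/5*(-1/6)² = 4/5
CG = −√(4/5) = -0.894427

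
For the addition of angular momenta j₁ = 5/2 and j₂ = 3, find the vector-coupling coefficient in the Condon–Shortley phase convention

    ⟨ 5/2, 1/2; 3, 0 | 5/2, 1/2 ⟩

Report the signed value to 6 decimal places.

triangle: 3!·2!·3!/9! = 72/362880
(j±m)!: 3!·2!·3!·3!·3!·2! = 5184
prefactor² = (2J+1)·Δ·N² = 216/35
  k=0: +1/(0!·3!·2!·3!·0!·0!) = 1/72
  k=1: −1/(1!·2!·1!·2!·1!·1!) = -1/4
  k=2: +1/(2!·1!·0!·1!·2!·2!) = 1/8
Σ = -1/9  ⇒  CG² = 216/35·(-1/9)² = 8/105
CG = −√(8/105) = -0.276026

-0.276026  (= −√(8/105))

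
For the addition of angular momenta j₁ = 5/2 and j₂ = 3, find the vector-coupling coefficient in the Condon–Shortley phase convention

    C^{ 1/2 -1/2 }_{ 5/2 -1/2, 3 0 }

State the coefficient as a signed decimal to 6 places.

√[2·5!0!1!/7! · 2!3!3!3!0!1!] = √(144/7)
  +(−1)^3/∏(3,2,0,0,0,1)! = -1/12  (running -1/12)
⟨..|..⟩ = √(144/7)·(-1/12) = -0.377964

−√(1/7) = -0.377964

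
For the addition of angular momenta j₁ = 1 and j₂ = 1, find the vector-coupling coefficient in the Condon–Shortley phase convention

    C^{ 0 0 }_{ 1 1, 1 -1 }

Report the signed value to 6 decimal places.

+√(1/3) = +0.577350

√[1·2!0!0!/3! · 2!0!0!2!0!0!] = √(4/3)
  +(−1)^0/∏(0,2,0,0,0,0)! = 1/2  (running 1/2)
⟨..|..⟩ = √(4/3)·(1/2) = +0.577350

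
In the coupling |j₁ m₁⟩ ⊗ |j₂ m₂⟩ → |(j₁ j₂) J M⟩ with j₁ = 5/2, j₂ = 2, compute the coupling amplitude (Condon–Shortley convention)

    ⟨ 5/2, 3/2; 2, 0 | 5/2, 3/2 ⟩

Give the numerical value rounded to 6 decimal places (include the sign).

-0.119523

triangle: 2!·3!·2!/8! = 24/40320
(j±m)!: 4!·1!·2!·2!·4!·1! = 2304
prefactor² = (2J+1)·Δ·N² = 288/35
  k=0: +1/(0!·2!·1!·2!·2!·0!) = 1/8
  k=1: −1/(1!·1!·0!·1!·3!·1!) = -1/6
Σ = -1/24  ⇒  CG² = 288/35·(-1/24)² = 1/70
CG = −√(1/70) = -0.119523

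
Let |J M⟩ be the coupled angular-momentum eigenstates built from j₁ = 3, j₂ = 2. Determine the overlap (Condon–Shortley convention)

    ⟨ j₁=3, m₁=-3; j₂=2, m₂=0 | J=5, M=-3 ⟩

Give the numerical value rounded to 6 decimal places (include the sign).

√[11·0!6!4!/11! · 0!6!2!2!2!8!] = √(1105920)
  +(−1)^0/∏(0,0,6,2,0,2)! = 1/2880  (running 1/2880)
⟨..|..⟩ = √(1105920)·(1/2880) = +0.365148

+√(2/15) = +0.365148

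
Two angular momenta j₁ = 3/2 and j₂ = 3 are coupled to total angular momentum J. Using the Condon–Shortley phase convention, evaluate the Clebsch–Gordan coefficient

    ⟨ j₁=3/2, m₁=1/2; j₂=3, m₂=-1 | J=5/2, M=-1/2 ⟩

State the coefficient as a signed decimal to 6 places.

j₁+j₂−J=2  J+j₁−j₂=1  J−j₁+j₂=4  j₁+j₂+J+1=8
(j₁±m₁, j₂±m₂, J±M) = (2,1,2,4,2,3)
P² = 288/35
sum k=0..1:
  [0] +1/8 = 1/8
  [1] −1/6 = -1/6
S = -1/24
C² = P²·S² = 1/70 ; C = -0.119523

−√(1/70) ≈ -0.119523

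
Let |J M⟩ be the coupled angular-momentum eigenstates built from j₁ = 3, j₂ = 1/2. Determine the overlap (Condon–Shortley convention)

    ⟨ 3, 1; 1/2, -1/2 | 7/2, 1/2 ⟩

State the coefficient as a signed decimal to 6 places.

+0.654654  (= +√(3/7))

√[8·0!6!1!/8! · 4!2!0!1!4!3!] = √(6912/7)
  +(−1)^0/∏(0,0,2,0,4,1)! = 1/48  (running 1/48)
⟨..|..⟩ = √(6912/7)·(1/48) = +0.654654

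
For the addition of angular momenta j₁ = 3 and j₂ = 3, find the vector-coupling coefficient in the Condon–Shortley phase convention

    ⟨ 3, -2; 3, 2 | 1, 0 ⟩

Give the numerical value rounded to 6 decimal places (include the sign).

triangle: 5!×1!×1!/8! = 120/40320
(j±m)!: 1!×5!×5!×1!×1!×1! = 14400
prefactor² = (2J+1)×Δ×N² = 900/7
  k=4: +1/(4!×1!×1!×1!×0!×0!) = 1/24
  k=5: −1/(5!×0!×0!×0!×1!×1!) = -1/120
Σ = 1/30  ⇒  CG² = 900/7×1/30² = 1/7
CG = +√(1/7) = +0.377964

+0.377964  (= +√(1/7))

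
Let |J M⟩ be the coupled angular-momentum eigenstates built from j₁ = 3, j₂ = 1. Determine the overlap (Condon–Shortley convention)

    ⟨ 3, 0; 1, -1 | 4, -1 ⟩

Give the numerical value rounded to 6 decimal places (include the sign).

+0.597614

j₁+j₂−J=0  J+j₁−j₂=6  J−j₁+j₂=2  j₁+j₂+J+1=9
(j₁±m₁, j₂±m₂, J±M) = (3,3,0,2,3,5)
P² = 12960/7
sum k=0..0:
  [0] +1/72 = 1/72
S = 1/72
C² = P²·S² = 5/14 ; C = +0.597614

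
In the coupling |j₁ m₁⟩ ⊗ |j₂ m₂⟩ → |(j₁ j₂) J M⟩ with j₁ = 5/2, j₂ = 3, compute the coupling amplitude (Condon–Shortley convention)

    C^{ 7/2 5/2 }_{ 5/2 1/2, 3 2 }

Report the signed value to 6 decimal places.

−√(2/63) = -0.178174

triangle: 2!×3!×4!/10! = 288/3628800
(j±m)!: 3!×2!×5!×1!×6!×1! = 1036800
prefactor² = (2J+1)×Δ×N² = 4608/7
  k=1: −1/(1!×1!×1!×4!×2!×0!) = -1/48
  k=2: +1/(2!×0!×0!×3!×3!×1!) = 1/72
Σ = -1/144  ⇒  CG² = 4608/7×(-1/144)² = 2/63
CG = −√(2/63) = -0.178174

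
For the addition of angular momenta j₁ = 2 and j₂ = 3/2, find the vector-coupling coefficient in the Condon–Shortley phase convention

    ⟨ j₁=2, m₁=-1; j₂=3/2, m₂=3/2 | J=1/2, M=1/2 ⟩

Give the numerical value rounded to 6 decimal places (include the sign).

-0.316228  (= −√(1/10))

triangle: 3!×1!×0!/5! = 6/120
(j±m)!: 1!×3!×3!×0!×1!×0! = 36
prefactor² = (2J+1)×Δ×N² = 18/5
  k=3: −1/(3!×0!×0!×0!×1!×0!) = -1/6
Σ = -1/6  ⇒  CG² = 18/5×(-1/6)² = 1/10
CG = −√(1/10) = -0.316228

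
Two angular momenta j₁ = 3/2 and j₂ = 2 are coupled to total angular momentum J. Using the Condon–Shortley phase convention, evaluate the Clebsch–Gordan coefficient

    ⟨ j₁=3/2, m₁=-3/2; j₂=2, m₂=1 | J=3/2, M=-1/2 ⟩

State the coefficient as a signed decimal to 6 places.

+0.632456

j₁+j₂−J=2  J+j₁−j₂=1  J−j₁+j₂=2  j₁+j₂+J+1=6
(j₁±m₁, j₂±m₂, J±M) = (0,3,3,1,1,2)
P² = 8/5
sum k=2..2:
  [2] +1/2 = 1/2
S = 1/2
C² = P²·S² = 2/5 ; C = +0.632456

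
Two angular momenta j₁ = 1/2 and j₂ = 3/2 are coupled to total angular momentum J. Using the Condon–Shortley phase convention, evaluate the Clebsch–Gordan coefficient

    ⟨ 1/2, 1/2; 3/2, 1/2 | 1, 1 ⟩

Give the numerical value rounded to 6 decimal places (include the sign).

√[3·1!0!2!/4! · 1!0!2!1!2!0!] = √(1)
  +(−1)^0/∏(0,1,0,2,0,0)! = 1/2  (running 1/2)
⟨..|..⟩ = √(1)·(1/2) = +0.500000

+√(1/4) ≈ +0.500000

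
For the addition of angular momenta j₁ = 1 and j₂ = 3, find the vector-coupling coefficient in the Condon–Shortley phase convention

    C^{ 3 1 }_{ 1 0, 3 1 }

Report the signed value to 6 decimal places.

−√(1/12) = -0.288675

j₁+j₂−J=1  J+j₁−j₂=1  J−j₁+j₂=5  j₁+j₂+J+1=8
(j₁±m₁, j₂±m₂, J±M) = (1,1,4,2,4,2)
P² = 48
sum k=0..1:
  [0] +1/24 = 1/24
  [1] −1/12 = -1/12
S = -1/24
C² = P²·S² = 1/12 ; C = -0.288675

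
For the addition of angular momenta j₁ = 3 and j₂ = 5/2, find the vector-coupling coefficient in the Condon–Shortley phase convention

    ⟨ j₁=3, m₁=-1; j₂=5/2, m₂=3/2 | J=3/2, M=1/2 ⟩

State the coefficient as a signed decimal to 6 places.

triangle: 4!×2!×1!/8! = 48/40320
(j±m)!: 2!×4!×4!×1!×2!×1! = 2304
prefactor² = (2J+1)×Δ×N² = 384/35
  k=3: −1/(3!×1!×1!×1!×1!×0!) = -1/6
  k=4: +1/(4!×0!×0!×0!×2!×1!) = 1/48
Σ = -7/48  ⇒  CG² = 384/35×(-7/48)² = 7/30
CG = −√(7/30) = -0.483046

-0.483046  (= −√(7/30))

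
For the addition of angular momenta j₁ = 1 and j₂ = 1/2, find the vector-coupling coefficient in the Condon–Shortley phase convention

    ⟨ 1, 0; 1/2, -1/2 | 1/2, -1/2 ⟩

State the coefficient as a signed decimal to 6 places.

+0.577350  (= +√(1/3))

triangle: 1!*1!*0!/3! = 1/6
(j±m)!: 1!*1!*0!*1!*0!*1! = 1
prefactor² = (2J+1)*Δ*N² = 1/3
  k=0: +1/(0!*1!*1!*0!*0!*0!) = 1
Σ = 1  ⇒  CG² = 1/3*1² = 1/3
CG = +√(1/3) = +0.577350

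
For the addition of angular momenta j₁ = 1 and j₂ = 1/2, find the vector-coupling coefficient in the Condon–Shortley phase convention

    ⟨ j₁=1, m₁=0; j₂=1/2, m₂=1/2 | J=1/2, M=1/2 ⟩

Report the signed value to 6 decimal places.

-0.577350

j₁+j₂−J=1  J+j₁−j₂=1  J−j₁+j₂=0  j₁+j₂+J+1=3
(j₁±m₁, j₂±m₂, J±M) = (1,1,1,0,1,0)
P² = 1/3
sum k=1..1:
  [1] −1/1 = -1
S = -1
C² = P²·S² = 1/3 ; C = -0.577350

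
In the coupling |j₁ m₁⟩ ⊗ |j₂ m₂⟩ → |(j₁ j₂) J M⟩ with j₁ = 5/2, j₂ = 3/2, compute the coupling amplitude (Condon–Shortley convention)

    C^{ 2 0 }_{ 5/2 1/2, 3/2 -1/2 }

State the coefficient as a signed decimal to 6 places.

−√(1/14) ≈ -0.267261

√[5·2!3!1!/7! · 3!2!1!2!2!2!] = √(8/7)
  +(−1)^0/∏(0,2,2,1,1,0)! = 1/4  (running 1/4)
  +(−1)^1/∏(1,1,1,0,2,1)! = -1/2  (running -1/4)
⟨..|..⟩ = √(8/7)·(-1/4) = -0.267261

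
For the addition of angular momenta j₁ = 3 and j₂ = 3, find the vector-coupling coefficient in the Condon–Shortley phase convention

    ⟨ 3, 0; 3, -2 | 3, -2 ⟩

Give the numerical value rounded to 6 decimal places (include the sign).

j₁+j₂−J=3  J+j₁−j₂=3  J−j₁+j₂=3  j₁+j₂+J+1=10
(j₁±m₁, j₂±m₂, J±M) = (3,3,1,5,1,5)
P² = 216
sum k=0..1:
  [0] +1/72 = 1/72
  [1] −1/24 = -1/24
S = -1/36
C² = P²·S² = 1/6 ; C = -0.408248

−√(1/6) ≈ -0.408248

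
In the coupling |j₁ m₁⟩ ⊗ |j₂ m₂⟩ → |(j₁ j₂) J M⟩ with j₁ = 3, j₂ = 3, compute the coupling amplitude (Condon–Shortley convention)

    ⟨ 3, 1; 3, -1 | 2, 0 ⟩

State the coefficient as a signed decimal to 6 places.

√[5·4!2!2!/9! · 4!2!2!4!2!2!] = √(256/21)
  +(−1)^0/∏(0,4,2,2,0,0)! = 1/96  (running 1/96)
  +(−1)^1/∏(1,3,1,1,1,1)! = -1/6  (running -5/32)
  +(−1)^2/∏(2,2,0,0,2,2)! = 1/16  (running -3/32)
⟨..|..⟩ = √(256/21)·(-3/32) = -0.327327

−√(3/28) = -0.327327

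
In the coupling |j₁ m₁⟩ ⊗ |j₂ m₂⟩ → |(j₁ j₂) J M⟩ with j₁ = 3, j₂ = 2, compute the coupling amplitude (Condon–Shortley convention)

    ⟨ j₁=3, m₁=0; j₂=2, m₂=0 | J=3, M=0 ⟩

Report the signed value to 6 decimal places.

j₁+j₂−J=2  J+j₁−j₂=4  J−j₁+j₂=2  j₁+j₂+J+1=9
(j₁±m₁, j₂±m₂, J±M) = (3,3,2,2,3,3)
P² = 48/5
sum k=0..2:
  [0] +1/24 = 1/24
  [1] −1/4 = -1/4
  [2] +1/24 = 1/24
S = -1/6
C² = P²·S² = 4/15 ; C = -0.516398

−√(4/15) = -0.516398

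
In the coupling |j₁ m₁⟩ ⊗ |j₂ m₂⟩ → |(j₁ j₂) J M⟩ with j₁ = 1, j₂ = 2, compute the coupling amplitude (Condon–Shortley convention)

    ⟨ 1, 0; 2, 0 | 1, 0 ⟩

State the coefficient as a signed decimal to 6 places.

triangle: 2!*0!*2!/5! = 4/120
(j±m)!: 1!*1!*2!*2!*1!*1! = 4
prefactor² = (2J+1)*Δ*N² = 2/5
  k=1: −1/(1!*1!*0!*1!*0!*1!) = -1
Σ = -1  ⇒  CG² = 2/5*(-1)² = 2/5
CG = −√(2/5) = -0.632456

-0.632456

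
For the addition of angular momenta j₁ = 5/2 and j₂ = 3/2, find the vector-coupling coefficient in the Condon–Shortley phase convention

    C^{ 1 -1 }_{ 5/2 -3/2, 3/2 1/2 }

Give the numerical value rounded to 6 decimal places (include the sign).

j₁+j₂−J=3  J+j₁−j₂=2  J−j₁+j₂=0  j₁+j₂+J+1=6
(j₁±m₁, j₂±m₂, J±M) = (1,4,2,1,0,2)
P² = 24/5
sum k=2..2:
  [2] +1/4 = 1/4
S = 1/4
C² = P²·S² = 3/10 ; C = +0.547723

+√(3/10) = +0.547723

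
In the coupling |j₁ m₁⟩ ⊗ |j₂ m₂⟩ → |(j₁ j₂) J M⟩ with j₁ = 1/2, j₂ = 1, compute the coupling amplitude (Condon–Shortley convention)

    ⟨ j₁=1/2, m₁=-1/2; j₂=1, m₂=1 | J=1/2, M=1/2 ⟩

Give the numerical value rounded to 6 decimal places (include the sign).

−√(2/3) ≈ -0.816497

√[2·1!0!1!/3! · 0!1!2!0!1!0!] = √(2/3)
  +(−1)^1/∏(1,0,0,1,0,0)! = -1  (running -1)
⟨..|..⟩ = √(2/3)·(-1) = -0.816497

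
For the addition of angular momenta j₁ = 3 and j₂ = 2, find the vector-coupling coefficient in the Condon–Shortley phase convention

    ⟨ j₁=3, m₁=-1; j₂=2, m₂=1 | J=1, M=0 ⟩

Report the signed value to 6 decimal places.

−√(8/35) = -0.478091

triangle: 4!·2!·0!/7! = 48/5040
(j±m)!: 2!·4!·3!·1!·1!·1! = 288
prefactor² = (2J+1)·Δ·N² = 288/35
  k=3: −1/(3!·1!·1!·0!·1!·0!) = -1/6
Σ = -1/6  ⇒  CG² = 288/35·(-1/6)² = 8/35
CG = −√(8/35) = -0.478091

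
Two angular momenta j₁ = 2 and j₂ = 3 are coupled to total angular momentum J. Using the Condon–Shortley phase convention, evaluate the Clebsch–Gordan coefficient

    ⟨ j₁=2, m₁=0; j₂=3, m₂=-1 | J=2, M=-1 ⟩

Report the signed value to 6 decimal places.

j₁+j₂−J=3  J+j₁−j₂=1  J−j₁+j₂=3  j₁+j₂+J+1=8
(j₁±m₁, j₂±m₂, J±M) = (2,2,2,4,1,3)
P² = 36/7
sum k=1..2:
  [1] −1/4 = -1/4
  [2] +1/12 = 1/12
S = -1/6
C² = P²·S² = 1/7 ; C = -0.377964

-0.377964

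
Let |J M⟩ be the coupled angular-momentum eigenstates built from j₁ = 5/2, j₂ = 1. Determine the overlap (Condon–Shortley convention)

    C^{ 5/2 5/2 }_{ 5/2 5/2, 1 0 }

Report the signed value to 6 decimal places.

triangle: 1!*4!*1!/7! = 24/5040
(j±m)!: 5!*0!*1!*1!*5!*0! = 14400
prefactor² = (2J+1)*Δ*N² = 2880/7
  k=0: +1/(0!*1!*0!*1!*4!*0!) = 1/24
Σ = 1/24  ⇒  CG² = 2880/7*1/24² = 5/7
CG = +√(5/7) = +0.845154

+√(5/7) = +0.845154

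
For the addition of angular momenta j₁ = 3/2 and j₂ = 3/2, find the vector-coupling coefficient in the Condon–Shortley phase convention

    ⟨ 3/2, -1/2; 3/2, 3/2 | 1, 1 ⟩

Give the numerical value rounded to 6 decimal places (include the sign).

√[3·2!1!1!/5! · 1!2!3!0!2!0!] = √(6/5)
  +(−1)^2/∏(2,0,0,1,1,0)! = 1/2  (running 1/2)
⟨..|..⟩ = √(6/5)·(1/2) = +0.547723

+√(3/10) = +0.547723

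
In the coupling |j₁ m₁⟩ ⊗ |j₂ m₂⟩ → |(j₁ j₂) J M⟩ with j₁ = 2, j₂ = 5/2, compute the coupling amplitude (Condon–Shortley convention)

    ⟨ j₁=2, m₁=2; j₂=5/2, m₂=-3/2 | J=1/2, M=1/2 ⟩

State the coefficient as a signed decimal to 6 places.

+0.258199

triangle: 4!·0!·1!/6! = 24/720
(j±m)!: 4!·0!·1!·4!·1!·0! = 576
prefactor² = (2J+1)·Δ·N² = 192/5
  k=0: +1/(0!·4!·0!·1!·0!·0!) = 1/24
Σ = 1/24  ⇒  CG² = 192/5·1/24² = 1/15
CG = +√(1/15) = +0.258199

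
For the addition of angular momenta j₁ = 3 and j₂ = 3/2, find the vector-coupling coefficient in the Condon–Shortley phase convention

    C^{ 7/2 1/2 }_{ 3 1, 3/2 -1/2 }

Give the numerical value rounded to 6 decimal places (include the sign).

+0.534522

triangle: 1!*5!*2!/9! = 240/362880
(j±m)!: 4!*2!*1!*2!*4!*3! = 13824
prefactor² = (2J+1)*Δ*N² = 512/7
  k=0: +1/(0!*1!*2!*1!*3!*1!) = 1/12
  k=1: −1/(1!*0!*1!*0!*4!*2!) = -1/48
Σ = 1/16  ⇒  CG² = 512/7*1/16² = 2/7
CG = +√(2/7) = +0.534522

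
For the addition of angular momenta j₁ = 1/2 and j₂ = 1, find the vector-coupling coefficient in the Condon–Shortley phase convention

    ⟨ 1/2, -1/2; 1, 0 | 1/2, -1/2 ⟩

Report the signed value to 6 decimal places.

√[2·1!0!1!/3! · 0!1!1!1!0!1!] = √(1/3)
  +(−1)^1/∏(1,0,0,0,0,1)! = -1  (running -1)
⟨..|..⟩ = √(1/3)·(-1) = -0.577350

−√(1/3) ≈ -0.577350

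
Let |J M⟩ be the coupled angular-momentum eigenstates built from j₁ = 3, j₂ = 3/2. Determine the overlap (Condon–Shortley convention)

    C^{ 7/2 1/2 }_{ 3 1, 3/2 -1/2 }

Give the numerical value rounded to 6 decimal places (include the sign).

+0.534522

triangle: 1!×5!×2!/9! = 240/362880
(j±m)!: 4!×2!×1!×2!×4!×3! = 13824
prefactor² = (2J+1)×Δ×N² = 512/7
  k=0: +1/(0!×1!×2!×1!×3!×1!) = 1/12
  k=1: −1/(1!×0!×1!×0!×4!×2!) = -1/48
Σ = 1/16  ⇒  CG² = 512/7×1/16² = 2/7
CG = +√(2/7) = +0.534522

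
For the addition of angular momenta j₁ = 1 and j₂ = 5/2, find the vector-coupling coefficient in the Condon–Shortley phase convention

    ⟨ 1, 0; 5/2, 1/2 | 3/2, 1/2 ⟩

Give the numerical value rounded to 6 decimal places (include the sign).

−√(2/5) = -0.632456

√[4·2!0!3!/6! · 1!1!3!2!2!1!] = √(8/5)
  +(−1)^1/∏(1,1,0,2,0,1)! = -1/2  (running -1/2)
⟨..|..⟩ = √(8/5)·(-1/2) = -0.632456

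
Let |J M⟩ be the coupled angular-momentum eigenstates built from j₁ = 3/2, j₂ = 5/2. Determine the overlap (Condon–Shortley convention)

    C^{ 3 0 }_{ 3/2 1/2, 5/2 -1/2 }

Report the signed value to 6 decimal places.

+√(1/5) ≈ +0.447214

j₁+j₂−J=1  J+j₁−j₂=2  J−j₁+j₂=4  j₁+j₂+J+1=8
(j₁±m₁, j₂±m₂, J±M) = (2,1,2,3,3,3)
P² = 36/5
sum k=0..1:
  [0] +1/4 = 1/4
  [1] −1/12 = -1/12
S = 1/6
C² = P²·S² = 1/5 ; C = +0.447214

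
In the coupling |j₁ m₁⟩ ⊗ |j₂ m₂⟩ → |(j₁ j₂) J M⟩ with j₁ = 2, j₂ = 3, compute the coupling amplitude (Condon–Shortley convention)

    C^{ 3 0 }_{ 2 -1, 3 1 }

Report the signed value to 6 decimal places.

+0.182574  (= +√(1/30))

√[7·2!2!4!/9! · 1!3!4!2!3!3!] = √(96/5)
  +(−1)^1/∏(1,1,2,3,0,1)! = -1/12  (running -1/12)
  +(−1)^2/∏(2,0,1,2,1,2)! = 1/8  (running 1/24)
⟨..|..⟩ = √(96/5)·(1/24) = +0.182574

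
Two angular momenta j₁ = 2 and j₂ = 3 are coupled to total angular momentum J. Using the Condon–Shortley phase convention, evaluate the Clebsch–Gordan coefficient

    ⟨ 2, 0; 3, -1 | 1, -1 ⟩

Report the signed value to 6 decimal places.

+√(6/35) = +0.414039

j₁+j₂−J=4  J+j₁−j₂=0  J−j₁+j₂=2  j₁+j₂+J+1=7
(j₁±m₁, j₂±m₂, J±M) = (2,2,2,4,0,2)
P² = 384/35
sum k=2..2:
  [2] +1/8 = 1/8
S = 1/8
C² = P²·S² = 6/35 ; C = +0.414039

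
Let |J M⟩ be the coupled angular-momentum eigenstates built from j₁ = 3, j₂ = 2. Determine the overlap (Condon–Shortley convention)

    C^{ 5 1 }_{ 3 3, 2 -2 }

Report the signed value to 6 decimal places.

+√(1/210) ≈ +0.069007

√[11·0!6!4!/11! · 6!0!0!4!6!4!] = √(9953280/7)
  +(−1)^0/∏(0,0,0,0,6,4)! = 1/17280  (running 1/17280)
⟨..|..⟩ = √(9953280/7)·(1/17280) = +0.069007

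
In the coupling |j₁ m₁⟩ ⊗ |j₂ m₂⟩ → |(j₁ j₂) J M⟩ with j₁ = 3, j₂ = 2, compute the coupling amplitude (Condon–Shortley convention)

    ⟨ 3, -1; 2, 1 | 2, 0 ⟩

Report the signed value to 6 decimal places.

j₁+j₂−J=3  J+j₁−j₂=3  J−j₁+j₂=1  j₁+j₂+J+1=8
(j₁±m₁, j₂±m₂, J±M) = (2,4,3,1,2,2)
P² = 36/7
sum k=2..3:
  [2] +1/4 = 1/4
  [3] −1/12 = -1/12
S = 1/6
C² = P²·S² = 1/7 ; C = +0.377964

+0.377964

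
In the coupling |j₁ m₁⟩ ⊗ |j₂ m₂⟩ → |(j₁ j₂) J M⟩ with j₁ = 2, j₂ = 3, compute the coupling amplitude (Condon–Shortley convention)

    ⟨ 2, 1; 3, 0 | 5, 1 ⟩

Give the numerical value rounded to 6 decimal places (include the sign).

√[11·0!4!6!/11! · 3!1!3!3!6!4!] = √(124416/7)
  +(−1)^0/∏(0,0,1,3,3,3)! = 1/216  (running 1/216)
⟨..|..⟩ = √(124416/7)·(1/216) = +0.617213

+√(8/21) = +0.617213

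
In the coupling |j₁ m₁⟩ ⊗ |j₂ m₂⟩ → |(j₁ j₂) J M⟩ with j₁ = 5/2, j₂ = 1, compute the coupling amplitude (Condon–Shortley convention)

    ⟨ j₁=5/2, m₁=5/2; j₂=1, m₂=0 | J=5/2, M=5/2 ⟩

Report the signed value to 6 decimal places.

j₁+j₂−J=1  J+j₁−j₂=4  J−j₁+j₂=1  j₁+j₂+J+1=7
(j₁±m₁, j₂±m₂, J±M) = (5,0,1,1,5,0)
P² = 2880/7
sum k=0..0:
  [0] +1/24 = 1/24
S = 1/24
C² = P²·S² = 5/7 ; C = +0.845154

+0.845154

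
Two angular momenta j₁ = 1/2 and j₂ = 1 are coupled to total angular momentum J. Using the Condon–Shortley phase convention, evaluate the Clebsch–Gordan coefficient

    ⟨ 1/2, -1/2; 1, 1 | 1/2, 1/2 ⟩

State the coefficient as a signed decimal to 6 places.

−√(2/3) = -0.816497

j₁+j₂−J=1  J+j₁−j₂=0  J−j₁+j₂=1  j₁+j₂+J+1=3
(j₁±m₁, j₂±m₂, J±M) = (0,1,2,0,1,0)
P² = 2/3
sum k=1..1:
  [1] −1/1 = -1
S = -1
C² = P²·S² = 2/3 ; C = -0.816497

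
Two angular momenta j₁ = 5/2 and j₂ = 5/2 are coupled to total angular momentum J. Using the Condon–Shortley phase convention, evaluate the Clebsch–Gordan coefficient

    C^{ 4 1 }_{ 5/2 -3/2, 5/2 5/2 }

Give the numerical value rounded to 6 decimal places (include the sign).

-0.377964

√[9·1!4!4!/10! · 1!4!5!0!5!3!] = √(20736/7)
  +(−1)^1/∏(1,0,3,4,1,0)! = -1/144  (running -1/144)
⟨..|..⟩ = √(20736/7)·(-1/144) = -0.377964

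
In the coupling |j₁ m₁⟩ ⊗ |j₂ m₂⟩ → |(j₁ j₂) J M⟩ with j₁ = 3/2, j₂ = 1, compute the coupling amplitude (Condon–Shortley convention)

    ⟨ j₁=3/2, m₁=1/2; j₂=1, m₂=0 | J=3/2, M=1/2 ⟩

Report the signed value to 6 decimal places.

j₁+j₂−J=1  J+j₁−j₂=2  J−j₁+j₂=1  j₁+j₂+J+1=5
(j₁±m₁, j₂±m₂, J±M) = (2,1,1,1,2,1)
P² = 4/15
sum k=0..1:
  [0] +1/1 = 1
  [1] −1/2 = -1/2
S = 1/2
C² = P²·S² = 1/15 ; C = +0.258199

+0.258199  (= +√(1/15))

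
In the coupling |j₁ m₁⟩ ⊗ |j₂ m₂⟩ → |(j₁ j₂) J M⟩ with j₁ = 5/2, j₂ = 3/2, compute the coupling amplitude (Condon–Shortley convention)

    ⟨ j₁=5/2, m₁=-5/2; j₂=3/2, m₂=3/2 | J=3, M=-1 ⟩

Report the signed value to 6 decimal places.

triangle: 1!×4!×2!/8! = 48/40320
(j±m)!: 0!×5!×3!×0!×2!×4! = 34560
prefactor² = (2J+1)×Δ×N² = 288
  k=1: −1/(1!×0!×4!×2!×0!×0!) = -1/48
Σ = -1/48  ⇒  CG² = 288×(-1/48)² = 1/8
CG = −√(1/8) = -0.353553

−√(1/8) = -0.353553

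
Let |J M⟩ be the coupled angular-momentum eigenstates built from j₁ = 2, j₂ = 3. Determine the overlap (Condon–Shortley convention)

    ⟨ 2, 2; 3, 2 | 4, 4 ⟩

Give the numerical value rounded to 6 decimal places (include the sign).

+0.632456

triangle: 1!*3!*5!/10! = 720/3628800
(j±m)!: 4!*0!*5!*1!*8!*0! = 116121600
prefactor² = (2J+1)*Δ*N² = 207360
  k=0: +1/(0!*1!*0!*5!*3!*0!) = 1/720
Σ = 1/720  ⇒  CG² = 207360*1/720² = 2/5
CG = +√(2/5) = +0.632456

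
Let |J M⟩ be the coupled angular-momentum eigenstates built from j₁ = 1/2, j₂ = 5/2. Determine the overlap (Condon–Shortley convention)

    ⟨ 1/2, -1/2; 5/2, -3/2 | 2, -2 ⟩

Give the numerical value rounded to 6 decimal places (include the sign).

triangle: 1!×0!×4!/6! = 24/720
(j±m)!: 0!×1!×1!×4!×0!×4! = 576
prefactor² = (2J+1)×Δ×N² = 96
  k=1: −1/(1!×0!×0!×0!×0!×4!) = -1/24
Σ = -1/24  ⇒  CG² = 96×(-1/24)² = 1/6
CG = −√(1/6) = -0.408248

-0.408248  (= −√(1/6))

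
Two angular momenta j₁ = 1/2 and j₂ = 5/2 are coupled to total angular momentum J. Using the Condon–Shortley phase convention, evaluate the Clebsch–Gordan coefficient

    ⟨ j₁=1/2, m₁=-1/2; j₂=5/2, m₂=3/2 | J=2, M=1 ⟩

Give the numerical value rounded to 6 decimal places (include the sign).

−√(2/3) ≈ -0.816497

j₁+j₂−J=1  J+j₁−j₂=0  J−j₁+j₂=4  j₁+j₂+J+1=6
(j₁±m₁, j₂±m₂, J±M) = (0,1,4,1,3,1)
P² = 24
sum k=1..1:
  [1] −1/6 = -1/6
S = -1/6
C² = P²·S² = 2/3 ; C = -0.816497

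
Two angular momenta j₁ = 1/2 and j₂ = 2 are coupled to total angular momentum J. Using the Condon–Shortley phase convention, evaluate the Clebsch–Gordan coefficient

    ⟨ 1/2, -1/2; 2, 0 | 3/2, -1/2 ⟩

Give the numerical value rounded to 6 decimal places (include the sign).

j₁+j₂−J=1  J+j₁−j₂=0  J−j₁+j₂=3  j₁+j₂+J+1=5
(j₁±m₁, j₂±m₂, J±M) = (0,1,2,2,1,2)
P² = 8/5
sum k=1..1:
  [1] −1/2 = -1/2
S = -1/2
C² = P²·S² = 2/5 ; C = -0.632456

−√(2/5) = -0.632456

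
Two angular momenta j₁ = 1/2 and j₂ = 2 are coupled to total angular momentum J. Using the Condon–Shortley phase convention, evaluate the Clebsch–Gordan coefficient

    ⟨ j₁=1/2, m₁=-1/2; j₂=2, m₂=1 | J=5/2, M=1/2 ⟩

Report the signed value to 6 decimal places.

j₁+j₂−J=0  J+j₁−j₂=1  J−j₁+j₂=4  j₁+j₂+J+1=6
(j₁±m₁, j₂±m₂, J±M) = (0,1,3,1,3,2)
P² = 72/5
sum k=0..0:
  [0] +1/6 = 1/6
S = 1/6
C² = P²·S² = 2/5 ; C = +0.632456

+√(2/5) = +0.632456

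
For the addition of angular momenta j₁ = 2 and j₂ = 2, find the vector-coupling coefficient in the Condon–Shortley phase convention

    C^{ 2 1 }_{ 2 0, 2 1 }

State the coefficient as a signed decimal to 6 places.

−√(1/14) ≈ -0.267261

triangle: 2!·2!·2!/7! = 8/5040
(j±m)!: 2!·2!·3!·1!·3!·1! = 144
prefactor² = (2J+1)·Δ·N² = 8/7
  k=1: −1/(1!·1!·1!·2!·1!·0!) = -1/2
  k=2: +1/(2!·0!·0!·1!·2!·1!) = 1/4
Σ = -1/4  ⇒  CG² = 8/7·(-1/4)² = 1/14
CG = −√(1/14) = -0.267261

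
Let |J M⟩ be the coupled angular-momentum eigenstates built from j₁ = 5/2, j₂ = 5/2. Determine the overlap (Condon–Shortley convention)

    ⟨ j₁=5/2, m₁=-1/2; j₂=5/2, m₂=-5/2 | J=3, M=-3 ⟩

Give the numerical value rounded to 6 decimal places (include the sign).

+0.527046  (= +√(5/18))

triangle: 2!·3!·3!/9! = 72/362880
(j±m)!: 2!·3!·0!·5!·0!·6! = 1036800
prefactor² = (2J+1)·Δ·N² = 1440
  k=0: +1/(0!·2!·3!·0!·0!·3!) = 1/72
Σ = 1/72  ⇒  CG² = 1440·1/72² = 5/18
CG = +√(5/18) = +0.527046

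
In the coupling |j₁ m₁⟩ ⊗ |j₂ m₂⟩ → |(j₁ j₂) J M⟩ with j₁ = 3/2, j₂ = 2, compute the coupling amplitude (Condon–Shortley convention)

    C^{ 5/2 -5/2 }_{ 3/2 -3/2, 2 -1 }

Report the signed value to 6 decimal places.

−√(3/7) ≈ -0.654654

j₁+j₂−J=1  J+j₁−j₂=2  J−j₁+j₂=3  j₁+j₂+J+1=7
(j₁±m₁, j₂±m₂, J±M) = (0,3,1,3,0,5)
P² = 432/7
sum k=1..1:
  [1] −1/12 = -1/12
S = -1/12
C² = P²·S² = 3/7 ; C = -0.654654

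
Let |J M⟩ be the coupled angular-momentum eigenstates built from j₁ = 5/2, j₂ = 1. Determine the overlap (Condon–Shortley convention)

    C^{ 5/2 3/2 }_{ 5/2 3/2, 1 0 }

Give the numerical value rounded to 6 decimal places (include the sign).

triangle: 1!×4!×1!/7! = 24/5040
(j±m)!: 4!×1!×1!×1!×4!×1! = 576
prefactor² = (2J+1)×Δ×N² = 576/35
  k=0: +1/(0!×1!×1!×1!×3!×0!) = 1/6
  k=1: −1/(1!×0!×0!×0!×4!×1!) = -1/24
Σ = 1/8  ⇒  CG² = 576/35×1/8² = 9/35
CG = +√(9/35) = +0.507093

+0.507093  (= +√(9/35))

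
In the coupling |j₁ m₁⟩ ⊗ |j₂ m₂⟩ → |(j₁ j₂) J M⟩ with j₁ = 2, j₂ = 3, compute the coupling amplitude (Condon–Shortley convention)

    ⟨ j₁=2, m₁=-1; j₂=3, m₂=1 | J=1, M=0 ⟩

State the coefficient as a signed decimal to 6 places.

-0.478091  (= −√(8/35))

j₁+j₂−J=4  J+j₁−j₂=0  J−j₁+j₂=2  j₁+j₂+J+1=7
(j₁±m₁, j₂±m₂, J±M) = (1,3,4,2,1,1)
P² = 288/35
sum k=3..3:
  [3] −1/6 = -1/6
S = -1/6
C² = P²·S² = 8/35 ; C = -0.478091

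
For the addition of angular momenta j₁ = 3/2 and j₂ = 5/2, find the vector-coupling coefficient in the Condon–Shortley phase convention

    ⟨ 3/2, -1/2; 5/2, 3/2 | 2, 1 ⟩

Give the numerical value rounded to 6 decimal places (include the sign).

triangle: 2!*1!*3!/7! = 12/5040
(j±m)!: 1!*2!*4!*1!*3!*1! = 288
prefactor² = (2J+1)*Δ*N² = 24/7
  k=1: −1/(1!*1!*1!*3!*0!*0!) = -1/6
  k=2: +1/(2!*0!*0!*2!*1!*1!) = 1/4
Σ = 1/12  ⇒  CG² = 24/7*1/12² = 1/42
CG = +√(1/42) = +0.154303

+0.154303  (= +√(1/42))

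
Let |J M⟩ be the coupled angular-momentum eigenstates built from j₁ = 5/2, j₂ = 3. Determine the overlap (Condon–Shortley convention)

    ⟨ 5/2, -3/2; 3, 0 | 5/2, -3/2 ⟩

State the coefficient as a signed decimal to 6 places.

+0.483046  (= +√(7/30))

triangle: 3!·2!·3!/9! = 72/362880
(j±m)!: 1!·4!·3!·3!·1!·4! = 20736
prefactor² = (2J+1)·Δ·N² = 864/35
  k=2: +1/(2!·1!·2!·1!·0!·2!) = 1/8
  k=3: −1/(3!·0!·1!·0!·1!·3!) = -1/36
Σ = 7/72  ⇒  CG² = 864/35·7/72² = 7/30
CG = +√(7/30) = +0.483046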